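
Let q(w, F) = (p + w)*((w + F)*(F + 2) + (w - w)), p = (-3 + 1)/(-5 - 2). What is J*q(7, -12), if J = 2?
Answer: 5100/7 ≈ 728.57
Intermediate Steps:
p = 2/7 (p = -2/(-7) = -2*(-1/7) = 2/7 ≈ 0.28571)
q(w, F) = (2 + F)*(2/7 + w)*(F + w) (q(w, F) = (2/7 + w)*((w + F)*(F + 2) + (w - w)) = (2/7 + w)*((F + w)*(2 + F) + 0) = (2/7 + w)*((2 + F)*(F + w) + 0) = (2/7 + w)*((2 + F)*(F + w)) = (2 + F)*(2/7 + w)*(F + w))
J*q(7, -12) = 2*(2*7**2 + (2/7)*(-12)**2 + (4/7)*(-12) + (4/7)*7 - 12*7**2 + 7*(-12)**2 + (16/7)*(-12)*7) = 2*(2*49 + (2/7)*144 - 48/7 + 4 - 12*49 + 7*144 - 192) = 2*(98 + 288/7 - 48/7 + 4 - 588 + 1008 - 192) = 2*(2550/7) = 5100/7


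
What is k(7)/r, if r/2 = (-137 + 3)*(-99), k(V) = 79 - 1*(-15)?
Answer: 47/13266 ≈ 0.0035429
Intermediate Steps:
k(V) = 94 (k(V) = 79 + 15 = 94)
r = 26532 (r = 2*((-137 + 3)*(-99)) = 2*(-134*(-99)) = 2*13266 = 26532)
k(7)/r = 94/26532 = 94*(1/26532) = 47/13266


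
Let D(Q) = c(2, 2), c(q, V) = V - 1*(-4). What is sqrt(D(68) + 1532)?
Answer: sqrt(1538) ≈ 39.217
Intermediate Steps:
c(q, V) = 4 + V (c(q, V) = V + 4 = 4 + V)
D(Q) = 6 (D(Q) = 4 + 2 = 6)
sqrt(D(68) + 1532) = sqrt(6 + 1532) = sqrt(1538)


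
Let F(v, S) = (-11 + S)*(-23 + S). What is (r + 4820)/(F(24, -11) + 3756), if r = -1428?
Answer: 424/563 ≈ 0.75311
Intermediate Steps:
F(v, S) = (-23 + S)*(-11 + S)
(r + 4820)/(F(24, -11) + 3756) = (-1428 + 4820)/((253 + (-11)**2 - 34*(-11)) + 3756) = 3392/((253 + 121 + 374) + 3756) = 3392/(748 + 3756) = 3392/4504 = 3392*(1/4504) = 424/563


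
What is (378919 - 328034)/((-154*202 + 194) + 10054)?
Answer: -10177/4172 ≈ -2.4394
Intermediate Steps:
(378919 - 328034)/((-154*202 + 194) + 10054) = 50885/((-31108 + 194) + 10054) = 50885/(-30914 + 10054) = 50885/(-20860) = 50885*(-1/20860) = -10177/4172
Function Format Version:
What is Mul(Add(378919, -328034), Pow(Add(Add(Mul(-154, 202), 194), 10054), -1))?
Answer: Rational(-10177, 4172) ≈ -2.4394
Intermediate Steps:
Mul(Add(378919, -328034), Pow(Add(Add(Mul(-154, 202), 194), 10054), -1)) = Mul(50885, Pow(Add(Add(-31108, 194), 10054), -1)) = Mul(50885, Pow(Add(-30914, 10054), -1)) = Mul(50885, Pow(-20860, -1)) = Mul(50885, Rational(-1, 20860)) = Rational(-10177, 4172)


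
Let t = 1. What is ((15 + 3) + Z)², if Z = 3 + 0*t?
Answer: 441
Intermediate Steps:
Z = 3 (Z = 3 + 0*1 = 3 + 0 = 3)
((15 + 3) + Z)² = ((15 + 3) + 3)² = (18 + 3)² = 21² = 441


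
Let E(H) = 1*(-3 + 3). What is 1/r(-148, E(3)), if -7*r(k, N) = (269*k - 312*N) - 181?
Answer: 7/39993 ≈ 0.00017503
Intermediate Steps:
E(H) = 0 (E(H) = 1*0 = 0)
r(k, N) = 181/7 - 269*k/7 + 312*N/7 (r(k, N) = -((269*k - 312*N) - 181)/7 = -((-312*N + 269*k) - 181)/7 = -(-181 - 312*N + 269*k)/7 = 181/7 - 269*k/7 + 312*N/7)
1/r(-148, E(3)) = 1/(181/7 - 269/7*(-148) + (312/7)*0) = 1/(181/7 + 39812/7 + 0) = 1/(39993/7) = 7/39993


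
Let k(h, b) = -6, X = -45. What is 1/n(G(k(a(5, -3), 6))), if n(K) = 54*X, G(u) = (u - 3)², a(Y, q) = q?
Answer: -1/2430 ≈ -0.00041152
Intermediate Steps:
G(u) = (-3 + u)²
n(K) = -2430 (n(K) = 54*(-45) = -2430)
1/n(G(k(a(5, -3), 6))) = 1/(-2430) = -1/2430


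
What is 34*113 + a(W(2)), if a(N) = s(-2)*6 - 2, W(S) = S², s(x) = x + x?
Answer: 3816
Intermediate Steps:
s(x) = 2*x
a(N) = -26 (a(N) = (2*(-2))*6 - 2 = -4*6 - 2 = -24 - 2 = -26)
34*113 + a(W(2)) = 34*113 - 26 = 3842 - 26 = 3816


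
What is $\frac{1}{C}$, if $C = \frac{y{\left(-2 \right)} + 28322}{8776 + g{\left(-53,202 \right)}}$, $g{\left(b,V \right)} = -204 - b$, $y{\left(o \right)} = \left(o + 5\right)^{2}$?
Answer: $\frac{8625}{28331} \approx 0.30444$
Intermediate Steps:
$y{\left(o \right)} = \left(5 + o\right)^{2}$
$C = \frac{28331}{8625}$ ($C = \frac{\left(5 - 2\right)^{2} + 28322}{8776 - 151} = \frac{3^{2} + 28322}{8776 + \left(-204 + 53\right)} = \frac{9 + 28322}{8776 - 151} = \frac{28331}{8625} \approx 3.2848$)
$\frac{1}{C} = \frac{1}{\frac{28331}{8625}} = \frac{8625}{28331}$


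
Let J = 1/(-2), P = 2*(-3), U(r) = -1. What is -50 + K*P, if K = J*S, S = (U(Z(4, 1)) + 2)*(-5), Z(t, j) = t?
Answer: -65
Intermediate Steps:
P = -6
J = -1/2 ≈ -0.50000
S = -5 (S = (-1 + 2)*(-5) = 1*(-5) = -5)
K = 5/2 (K = -1/2*(-5) = 5/2 ≈ 2.5000)
-50 + K*P = -50 + (5/2)*(-6) = -50 - 15 = -65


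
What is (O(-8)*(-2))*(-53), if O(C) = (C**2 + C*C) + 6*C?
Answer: 8480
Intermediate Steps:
O(C) = 2*C**2 + 6*C (O(C) = (C**2 + C**2) + 6*C = 2*C**2 + 6*C)
(O(-8)*(-2))*(-53) = ((2*(-8)*(3 - 8))*(-2))*(-53) = ((2*(-8)*(-5))*(-2))*(-53) = (80*(-2))*(-53) = -160*(-53) = 8480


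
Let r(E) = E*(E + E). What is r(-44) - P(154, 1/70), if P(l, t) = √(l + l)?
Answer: 3872 - 2*√77 ≈ 3854.4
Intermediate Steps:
P(l, t) = √2*√l (P(l, t) = √(2*l) = √2*√l)
r(E) = 2*E² (r(E) = E*(2*E) = 2*E²)
r(-44) - P(154, 1/70) = 2*(-44)² - √2*√154 = 2*1936 - 2*√77 = 3872 - 2*√77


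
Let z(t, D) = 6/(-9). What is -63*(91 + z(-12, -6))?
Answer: -5691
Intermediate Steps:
z(t, D) = -2/3 (z(t, D) = 6*(-1/9) = -2/3)
-63*(91 + z(-12, -6)) = -63*(91 - 2/3) = -63*271/3 = -5691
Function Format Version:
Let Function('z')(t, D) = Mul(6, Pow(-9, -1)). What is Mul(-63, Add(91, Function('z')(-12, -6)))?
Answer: -5691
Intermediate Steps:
Function('z')(t, D) = Rational(-2, 3) (Function('z')(t, D) = Mul(6, Rational(-1, 9)) = Rational(-2, 3))
Mul(-63, Add(91, Function('z')(-12, -6))) = Mul(-63, Add(91, Rational(-2, 3))) = Mul(-63, Rational(271, 3)) = -5691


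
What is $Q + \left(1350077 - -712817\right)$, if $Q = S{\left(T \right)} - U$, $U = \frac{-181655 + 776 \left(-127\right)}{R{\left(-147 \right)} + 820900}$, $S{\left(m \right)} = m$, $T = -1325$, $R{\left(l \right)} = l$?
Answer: $\frac{1692039221664}{820753} \approx 2.0616 \cdot 10^{6}$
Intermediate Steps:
$U = - \frac{280207}{820753}$ ($U = \frac{-181655 + 776 \left(-127\right)}{-147 + 820900} = \frac{-181655 - 98552}{820753} = \left(-280207\right) \frac{1}{820753} = - \frac{280207}{820753} \approx -0.3414$)
$Q = - \frac{1087217518}{820753}$ ($Q = -1325 - - \frac{280207}{820753} = -1325 + \frac{280207}{820753} = - \frac{1087217518}{820753} \approx -1324.7$)
$Q + \left(1350077 - -712817\right) = - \frac{1087217518}{820753} + \left(1350077 - -712817\right) = - \frac{1087217518}{820753} + \left(1350077 + 712817\right) = - \frac{1087217518}{820753} + 2062894 = \frac{1692039221664}{820753}$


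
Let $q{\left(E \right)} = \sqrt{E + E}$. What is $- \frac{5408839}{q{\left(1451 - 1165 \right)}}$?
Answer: $- \frac{5408839 \sqrt{143}}{286} \approx -2.2616 \cdot 10^{5}$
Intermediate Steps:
$q{\left(E \right)} = \sqrt{2} \sqrt{E}$ ($q{\left(E \right)} = \sqrt{2 E} = \sqrt{2} \sqrt{E}$)
$- \frac{5408839}{q{\left(1451 - 1165 \right)}} = - \frac{5408839}{\sqrt{2} \sqrt{1451 - 1165}} = - \frac{5408839}{\sqrt{2} \sqrt{286}} = - \frac{5408839}{2 \sqrt{143}} = - 5408839 \frac{\sqrt{143}}{286} = - \frac{5408839 \sqrt{143}}{286}$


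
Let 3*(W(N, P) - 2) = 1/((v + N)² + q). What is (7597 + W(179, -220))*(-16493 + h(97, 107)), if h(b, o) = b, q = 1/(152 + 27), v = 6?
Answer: -572469267304949/4594707 ≈ -1.2459e+8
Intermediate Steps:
q = 1/179 ≈ 0.0055866
W(N, P) = 2 + 1/(3*(1/179 + (6 + N)²)) (W(N, P) = 2 + 1/(3*((6 + N)² + 1/179)) = 2 + 1/(3*(1/179 + (6 + N)²)))
(7597 + W(179, -220))*(-16493 + h(97, 107)) = (7597 + (185 + 1074*(6 + 179)²)/(3*(1 + 179*(6 + 179)²)))*(-16493 + 97) = (7597 + (185 + 1074*185²)/(3*(1 + 179*185²)))*(-16396) = (7597 + (185 + 1074*34225)/(3*(1 + 179*34225)))*(-16396) = (7597 + (185 + 36757650)/(3*(1 + 6126275)))*(-16396) = (7597 + (⅓)*36757835/6126276)*(-16396) = (7597 + (⅓)*(1/6126276)*36757835)*(-16396) = (7597 + 36757835/18378828)*(-16396) = (139660714151/18378828)*(-16396) = -572469267304949/4594707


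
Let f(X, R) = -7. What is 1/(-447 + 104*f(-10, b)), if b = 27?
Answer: -1/1175 ≈ -0.00085106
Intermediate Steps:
1/(-447 + 104*f(-10, b)) = 1/(-447 + 104*(-7)) = 1/(-447 - 728) = 1/(-1175) = -1/1175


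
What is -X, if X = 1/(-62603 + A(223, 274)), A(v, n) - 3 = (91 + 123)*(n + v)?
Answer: -1/43758 ≈ -2.2853e-5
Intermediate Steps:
A(v, n) = 3 + 214*n + 214*v (A(v, n) = 3 + (91 + 123)*(n + v) = 3 + 214*(n + v) = 3 + (214*n + 214*v) = 3 + 214*n + 214*v)
X = 1/43758 (X = 1/(-62603 + (3 + 214*274 + 214*223)) = 1/(-62603 + (3 + 58636 + 47722)) = 1/(-62603 + 106361) = 1/43758 ≈ 2.2853e-5)
-X = -1*1/43758 = -1/43758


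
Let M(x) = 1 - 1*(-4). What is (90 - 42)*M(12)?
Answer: 240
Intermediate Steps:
M(x) = 5 (M(x) = 1 + 4 = 5)
(90 - 42)*M(12) = (90 - 42)*5 = 48*5 = 240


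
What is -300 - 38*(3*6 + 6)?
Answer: -1212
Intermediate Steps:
-300 - 38*(3*6 + 6) = -300 - 38*(18 + 6) = -300 - 38*24 = -300 - 19*48 = -300 - 912 = -1212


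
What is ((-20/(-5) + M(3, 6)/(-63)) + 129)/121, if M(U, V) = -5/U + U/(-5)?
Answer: 1039/945 ≈ 1.0995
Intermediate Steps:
M(U, V) = -5/U - U/5 (M(U, V) = -5/U + U*(-1/5) = -5/U - U/5)
((-20/(-5) + M(3, 6)/(-63)) + 129)/121 = ((-20/(-5) + (-5/3 - 1/5*3)/(-63)) + 129)/121 = ((-20*(-1/5) + (-5*1/3 - 3/5)*(-1/63)) + 129)*(1/121) = ((4 + (-5/3 - 3/5)*(-1/63)) + 129)*(1/121) = ((4 - 34/15*(-1/63)) + 129)*(1/121) = ((4 + 34/945) + 129)*(1/121) = (3814/945 + 129)*(1/121) = (125719/945)*(1/121) = 1039/945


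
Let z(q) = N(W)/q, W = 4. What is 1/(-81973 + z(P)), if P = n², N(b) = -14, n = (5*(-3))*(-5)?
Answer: -5625/461098139 ≈ -1.2199e-5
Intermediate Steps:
n = 75 (n = -15*(-5) = 75)
P = 5625 (P = 75² = 5625)
z(q) = -14/q
1/(-81973 + z(P)) = 1/(-81973 - 14/5625) = 1/(-461098139/5625) = -5625/461098139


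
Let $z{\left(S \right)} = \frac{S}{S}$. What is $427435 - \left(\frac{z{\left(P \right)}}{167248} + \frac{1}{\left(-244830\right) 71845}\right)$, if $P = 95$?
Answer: $\frac{628727128818324571949}{1470930384332400} \approx 4.2744 \cdot 10^{5}$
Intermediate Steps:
$z{\left(S \right)} = 1$
$427435 - \left(\frac{z{\left(P \right)}}{167248} + \frac{1}{\left(-244830\right) 71845}\right) = 427435 - \left(1 \cdot \frac{1}{167248} + \frac{1}{\left(-244830\right) 71845}\right) = 427435 - \left(1 \cdot \frac{1}{167248} - \frac{1}{17589811350}\right) = 427435 - \left(\frac{1}{167248} - \frac{1}{17589811350}\right) = 427435 - \frac{8794822051}{1470930384332400} = \frac{628727128818324571949}{1470930384332400}$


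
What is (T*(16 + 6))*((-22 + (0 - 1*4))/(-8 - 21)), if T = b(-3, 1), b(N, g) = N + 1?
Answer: -1144/29 ≈ -39.448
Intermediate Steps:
b(N, g) = 1 + N
T = -2 (T = 1 - 3 = -2)
(T*(16 + 6))*((-22 + (0 - 1*4))/(-8 - 21)) = (-2*(16 + 6))*((-22 + (0 - 1*4))/(-8 - 21)) = (-2*22)*((-22 + (0 - 4))/(-29)) = -44*(-22 - 4)*(-1)/29 = -(-1144)*(-1)/29 = -44*26/29 = -1144/29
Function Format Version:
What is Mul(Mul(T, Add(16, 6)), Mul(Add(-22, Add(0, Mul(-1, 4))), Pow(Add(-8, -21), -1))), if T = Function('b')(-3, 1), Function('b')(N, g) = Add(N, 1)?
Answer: Rational(-1144, 29) ≈ -39.448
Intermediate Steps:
Function('b')(N, g) = Add(1, N)
T = -2 (T = Add(1, -3) = -2)
Mul(Mul(T, Add(16, 6)), Mul(Add(-22, Add(0, Mul(-1, 4))), Pow(Add(-8, -21), -1))) = Mul(Mul(-2, Add(16, 6)), Mul(Add(-22, Add(0, Mul(-1, 4))), Pow(Add(-8, -21), -1))) = Mul(Mul(-2, 22), Mul(Add(-22, Add(0, -4)), Pow(-29, -1))) = Mul(-44, Mul(Add(-22, -4), Rational(-1, 29))) = Mul(-44, Mul(-26, Rational(-1, 29))) = Mul(-44, Rational(26, 29)) = Rational(-1144, 29)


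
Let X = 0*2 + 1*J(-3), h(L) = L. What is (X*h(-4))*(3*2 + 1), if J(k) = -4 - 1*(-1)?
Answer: 84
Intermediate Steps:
J(k) = -3 (J(k) = -4 + 1 = -3)
X = -3 (X = 0*2 + 1*(-3) = 0 - 3 = -3)
(X*h(-4))*(3*2 + 1) = (-3*(-4))*(3*2 + 1) = 12*(6 + 1) = 12*7 = 84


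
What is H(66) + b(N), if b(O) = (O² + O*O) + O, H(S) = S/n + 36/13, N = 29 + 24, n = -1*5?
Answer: 367937/65 ≈ 5660.6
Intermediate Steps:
n = -5
N = 53
H(S) = 36/13 - S/5 (H(S) = S/(-5) + 36/13 = S*(-⅕) + 36*(1/13) = -S/5 + 36/13 = 36/13 - S/5)
b(O) = O + 2*O² (b(O) = (O² + O²) + O = 2*O² + O = O + 2*O²)
H(66) + b(N) = (36/13 - ⅕*66) + 53*(1 + 2*53) = (36/13 - 66/5) + 53*(1 + 106) = -678/65 + 53*107 = -678/65 + 5671 = 367937/65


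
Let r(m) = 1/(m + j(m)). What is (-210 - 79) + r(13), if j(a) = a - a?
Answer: -3756/13 ≈ -288.92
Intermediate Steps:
j(a) = 0
r(m) = 1/m (r(m) = 1/(m + 0) = 1/m)
(-210 - 79) + r(13) = (-210 - 79) + 1/13 = -289 + 1/13 = -3756/13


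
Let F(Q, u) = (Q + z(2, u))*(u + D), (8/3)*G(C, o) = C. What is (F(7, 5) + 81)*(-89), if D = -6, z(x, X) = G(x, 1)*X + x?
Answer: -24297/4 ≈ -6074.3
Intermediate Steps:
G(C, o) = 3*C/8
z(x, X) = x + 3*X*x/8 (z(x, X) = (3*x/8)*X + x = 3*X*x/8 + x = x + 3*X*x/8)
F(Q, u) = (-6 + u)*(2 + Q + 3*u/4) (F(Q, u) = (Q + (1/8)*2*(8 + 3*u))*(u - 6) = (Q + (2 + 3*u/4))*(-6 + u) = (2 + Q + 3*u/4)*(-6 + u) = (-6 + u)*(2 + Q + 3*u/4))
(F(7, 5) + 81)*(-89) = ((-12 - 6*7 - 5/2*5 + (3/4)*5**2 + 7*5) + 81)*(-89) = ((-12 - 42 - 25/2 + (3/4)*25 + 35) + 81)*(-89) = ((-12 - 42 - 25/2 + 75/4 + 35) + 81)*(-89) = (-51/4 + 81)*(-89) = (273/4)*(-89) = -24297/4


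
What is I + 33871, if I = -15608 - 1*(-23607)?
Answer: 41870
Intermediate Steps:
I = 7999 (I = -15608 + 23607 = 7999)
I + 33871 = 7999 + 33871 = 41870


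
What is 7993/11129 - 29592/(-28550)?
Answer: 278764759/158866475 ≈ 1.7547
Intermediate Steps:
7993/11129 - 29592/(-28550) = 7993*(1/11129) - 29592*(-1/28550) = 7993/11129 + 14796/14275 = 278764759/158866475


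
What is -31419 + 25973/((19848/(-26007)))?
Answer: -433028041/6616 ≈ -65452.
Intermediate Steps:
-31419 + 25973/((19848/(-26007))) = -31419 + 25973/((19848*(-1/26007))) = -31419 + 25973/(-6616/8669) = -31419 + 25973*(-8669/6616) = -31419 - 225159937/6616 = -433028041/6616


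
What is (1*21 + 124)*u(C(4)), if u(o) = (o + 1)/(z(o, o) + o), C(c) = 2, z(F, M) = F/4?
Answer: 174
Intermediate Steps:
z(F, M) = F/4 (z(F, M) = F*(1/4) = F/4)
u(o) = 4*(1 + o)/(5*o) (u(o) = (o + 1)/(o/4 + o) = (1 + o)/((5*o/4)) = (1 + o)*(4/(5*o)) = 4*(1 + o)/(5*o))
(1*21 + 124)*u(C(4)) = (1*21 + 124)*((4/5)*(1 + 2)/2) = (21 + 124)*((4/5)*(1/2)*3) = 145*(6/5) = 174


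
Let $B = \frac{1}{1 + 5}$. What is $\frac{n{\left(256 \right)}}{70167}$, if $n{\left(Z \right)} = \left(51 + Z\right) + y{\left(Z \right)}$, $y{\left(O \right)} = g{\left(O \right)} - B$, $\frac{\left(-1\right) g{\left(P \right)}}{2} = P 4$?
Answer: $- \frac{10447}{421002} \approx -0.024815$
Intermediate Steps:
$g{\left(P \right)} = - 8 P$ ($g{\left(P \right)} = - 2 P 4 = - 2 \cdot 4 P = - 8 P$)
$B = \frac{1}{6} \approx 0.16667$
$y{\left(O \right)} = - \frac{1}{6} - 8 O$ ($y{\left(O \right)} = - 8 O - \frac{1}{6} = - \frac{1}{6} - 8 O$)
$n{\left(Z \right)} = \frac{305}{6} - 7 Z$ ($n{\left(Z \right)} = \left(51 + Z\right) - \left(\frac{1}{6} + 8 Z\right) = \frac{305}{6} - 7 Z$)
$\frac{n{\left(256 \right)}}{70167} = \frac{\frac{305}{6} - 1792}{70167} = \left(\frac{305}{6} - 1792\right) \frac{1}{70167} = \left(- \frac{10447}{6}\right) \frac{1}{70167} = - \frac{10447}{421002}$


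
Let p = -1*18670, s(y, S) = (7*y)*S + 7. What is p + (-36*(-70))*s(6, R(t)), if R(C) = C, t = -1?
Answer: -106870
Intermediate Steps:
s(y, S) = 7 + 7*S*y (s(y, S) = 7*S*y + 7 = 7 + 7*S*y)
p = -18670
p + (-36*(-70))*s(6, R(t)) = -18670 + (-36*(-70))*(7 + 7*(-1)*6) = -18670 + 2520*(7 - 42) = -18670 + 2520*(-35) = -18670 - 88200 = -106870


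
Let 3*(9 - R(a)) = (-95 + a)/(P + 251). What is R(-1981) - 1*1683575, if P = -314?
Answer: -106065350/63 ≈ -1.6836e+6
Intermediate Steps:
R(a) = 1606/189 + a/189 (R(a) = 9 - (-95 + a)/(3*(-314 + 251)) = 9 - (-95 + a)/(3*(-63)) = 9 - (-95 + a)*(-1)/(3*63) = 9 - (95/63 - a/63)/3 = 9 + (-95/189 + a/189) = 1606/189 + a/189)
R(-1981) - 1*1683575 = (1606/189 + (1/189)*(-1981)) - 1*1683575 = (1606/189 - 283/27) - 1683575 = -125/63 - 1683575 = -106065350/63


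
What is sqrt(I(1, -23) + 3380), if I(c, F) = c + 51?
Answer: 2*sqrt(858) ≈ 58.583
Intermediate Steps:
I(c, F) = 51 + c
sqrt(I(1, -23) + 3380) = sqrt((51 + 1) + 3380) = sqrt(52 + 3380) = sqrt(3432) = 2*sqrt(858)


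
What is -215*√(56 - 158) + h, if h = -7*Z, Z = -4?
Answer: 28 - 215*I*√102 ≈ 28.0 - 2171.4*I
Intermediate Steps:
h = 28 (h = -7*(-4) = 28)
-215*√(56 - 158) + h = -215*√(56 - 158) + 28 = -215*I*√102 + 28 = 28 - 215*I*√102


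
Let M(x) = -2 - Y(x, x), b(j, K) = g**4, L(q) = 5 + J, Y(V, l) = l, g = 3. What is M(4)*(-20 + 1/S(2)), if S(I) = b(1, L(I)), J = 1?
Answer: 3238/27 ≈ 119.93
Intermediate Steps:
L(q) = 6 (L(q) = 5 + 1 = 6)
b(j, K) = 81 (b(j, K) = 3**4 = 81)
S(I) = 81
M(x) = -2 - x
M(4)*(-20 + 1/S(2)) = (-2 - 1*4)*(-20 + 1/81) = (-2 - 4)*(-20 + 1/81) = -6*(-1619/81) = 3238/27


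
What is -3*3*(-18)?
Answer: 162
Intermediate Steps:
-3*3*(-18) = -9*(-18) = 162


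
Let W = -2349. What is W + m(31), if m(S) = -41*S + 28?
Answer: -3592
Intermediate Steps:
m(S) = 28 - 41*S
W + m(31) = -2349 + (28 - 41*31) = -2349 + (28 - 1271) = -2349 - 1243 = -3592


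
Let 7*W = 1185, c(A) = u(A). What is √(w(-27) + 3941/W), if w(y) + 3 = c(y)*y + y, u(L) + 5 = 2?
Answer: √104306070/1185 ≈ 8.6186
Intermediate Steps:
u(L) = -3 (u(L) = -5 + 2 = -3)
c(A) = -3
w(y) = -3 - 2*y (w(y) = -3 + (-3*y + y) = -3 - 2*y)
W = 1185/7 (W = (⅐)*1185 = 1185/7 ≈ 169.29)
√(w(-27) + 3941/W) = √((-3 - 2*(-27)) + 3941/(1185/7)) = √((-3 + 54) + 3941*(7/1185)) = √(51 + 27587/1185) = √(88022/1185) = √104306070/1185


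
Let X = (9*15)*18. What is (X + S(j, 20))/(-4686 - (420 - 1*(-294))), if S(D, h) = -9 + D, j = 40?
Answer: -2461/5400 ≈ -0.45574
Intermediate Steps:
X = 2430 (X = 135*18 = 2430)
(X + S(j, 20))/(-4686 - (420 - 1*(-294))) = (2430 + (-9 + 40))/(-4686 - (420 - 1*(-294))) = (2430 + 31)/(-4686 - (420 + 294)) = 2461/(-4686 - 1*714) = 2461/(-4686 - 714) = 2461/(-5400) = 2461*(-1/5400) = -2461/5400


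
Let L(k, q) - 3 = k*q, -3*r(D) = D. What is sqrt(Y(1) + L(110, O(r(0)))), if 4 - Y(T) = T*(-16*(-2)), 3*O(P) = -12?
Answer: I*sqrt(465) ≈ 21.564*I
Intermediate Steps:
r(D) = -D/3
O(P) = -4 (O(P) = (1/3)*(-12) = -4)
L(k, q) = 3 + k*q
Y(T) = 4 - 32*T (Y(T) = 4 - T*(-16*(-2)) = 4 - T*32 = 4 - 32*T)
sqrt(Y(1) + L(110, O(r(0)))) = sqrt((4 - 32*1) + (3 + 110*(-4))) = sqrt((4 - 32) + (3 - 440)) = sqrt(-28 - 437) = sqrt(-465) = I*sqrt(465)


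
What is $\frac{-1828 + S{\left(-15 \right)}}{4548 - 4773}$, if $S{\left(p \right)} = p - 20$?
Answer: $\frac{207}{25} \approx 8.28$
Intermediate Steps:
$S{\left(p \right)} = -20 + p$
$\frac{-1828 + S{\left(-15 \right)}}{4548 - 4773} = \frac{-1828 - 35}{4548 - 4773} = \frac{-1828 - 35}{-225} = \left(-1863\right) \left(- \frac{1}{225}\right) = \frac{207}{25}$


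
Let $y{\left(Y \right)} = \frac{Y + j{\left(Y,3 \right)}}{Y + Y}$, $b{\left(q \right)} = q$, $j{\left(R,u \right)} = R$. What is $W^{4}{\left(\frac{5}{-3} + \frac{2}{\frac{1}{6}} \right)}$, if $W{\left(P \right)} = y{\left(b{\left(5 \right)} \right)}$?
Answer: $1$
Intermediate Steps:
$y{\left(Y \right)} = 1$ ($y{\left(Y \right)} = \frac{Y + Y}{Y + Y} = \frac{2 Y}{2 Y} = 2 Y \frac{1}{2 Y} = 1$)
$W{\left(P \right)} = 1$
$W^{4}{\left(\frac{5}{-3} + \frac{2}{\frac{1}{6}} \right)} = 1^{4} = 1$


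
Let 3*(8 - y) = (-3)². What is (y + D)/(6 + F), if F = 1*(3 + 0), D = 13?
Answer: 2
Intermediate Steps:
y = 5 (y = 8 - ⅓*(-3)² = 8 - ⅓*9 = 8 - 3 = 5)
F = 3 (F = 1*3 = 3)
(y + D)/(6 + F) = (5 + 13)/(6 + 3) = 18/9 = (⅑)*18 = 2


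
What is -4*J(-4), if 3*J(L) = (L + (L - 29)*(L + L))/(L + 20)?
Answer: -65/3 ≈ -21.667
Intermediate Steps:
J(L) = (L + 2*L*(-29 + L))/(3*(20 + L)) (J(L) = ((L + (L - 29)*(L + L))/(L + 20))/3 = ((L + (-29 + L)*(2*L))/(20 + L))/3 = ((L + 2*L*(-29 + L))/(20 + L))/3 = (L + 2*L*(-29 + L))/(3*(20 + L)))
-4*J(-4) = -4*(-4)*(-57 + 2*(-4))/(3*(20 - 4)) = -4*(-4)*(-57 - 8)/(3*16) = -4*(-4)*(-65)/(3*16) = -4*65/12 = -65/3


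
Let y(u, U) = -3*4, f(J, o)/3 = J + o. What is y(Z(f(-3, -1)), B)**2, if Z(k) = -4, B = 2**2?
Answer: 144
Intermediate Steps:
f(J, o) = 3*J + 3*o (f(J, o) = 3*(J + o) = 3*J + 3*o)
B = 4
y(u, U) = -12
y(Z(f(-3, -1)), B)**2 = (-12)**2 = 144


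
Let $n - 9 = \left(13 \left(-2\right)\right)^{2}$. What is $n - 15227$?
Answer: $-14542$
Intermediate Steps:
$n = 685$ ($n = 9 + \left(13 \left(-2\right)\right)^{2} = 9 + \left(-26\right)^{2} = 9 + 676 = 685$)
$n - 15227 = 685 - 15227 = -14542$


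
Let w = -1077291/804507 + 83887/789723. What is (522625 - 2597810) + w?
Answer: -3632077162490263/1750241547 ≈ -2.0752e+6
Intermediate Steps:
w = -2157779068/1750241547 (w = -1077291*1/804507 + 83887*(1/789723) = -359097/268169 + 83887/789723 = -2157779068/1750241547 ≈ -1.2328)
(522625 - 2597810) + w = (522625 - 2597810) - 2157779068/1750241547 = -2075185 - 2157779068/1750241547 = -3632077162490263/1750241547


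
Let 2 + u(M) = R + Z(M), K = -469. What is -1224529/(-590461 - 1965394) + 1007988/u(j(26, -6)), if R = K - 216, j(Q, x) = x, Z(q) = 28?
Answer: -2575464205129/1684308445 ≈ -1529.1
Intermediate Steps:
R = -685 (R = -469 - 216 = -685)
u(M) = -659 (u(M) = -2 + (-685 + 28) = -2 - 657 = -659)
-1224529/(-590461 - 1965394) + 1007988/u(j(26, -6)) = -1224529/(-590461 - 1965394) + 1007988/(-659) = -1224529/(-2555855) + 1007988*(-1/659) = -1224529*(-1/2555855) - 1007988/659 = 1224529/2555855 - 1007988/659 = -2575464205129/1684308445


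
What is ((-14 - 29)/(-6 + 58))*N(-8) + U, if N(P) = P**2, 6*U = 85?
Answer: -3023/78 ≈ -38.756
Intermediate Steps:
U = 85/6 (U = (1/6)*85 = 85/6 ≈ 14.167)
((-14 - 29)/(-6 + 58))*N(-8) + U = ((-14 - 29)/(-6 + 58))*(-8)**2 + 85/6 = -43/52*64 + 85/6 = -688/13 + 85/6 = -3023/78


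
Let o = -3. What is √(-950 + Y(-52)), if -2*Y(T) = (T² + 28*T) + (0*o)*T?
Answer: I*√1574 ≈ 39.674*I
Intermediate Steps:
Y(T) = -14*T - T²/2 (Y(T) = -((T² + 28*T) + (0*(-3))*T)/2 = -((T² + 28*T) + 0*T)/2 = -((T² + 28*T) + 0)/2 = -(T² + 28*T)/2 = -14*T - T²/2)
√(-950 + Y(-52)) = √(-950 - ½*(-52)*(28 - 52)) = √(-950 - ½*(-52)*(-24)) = √(-950 - 624) = √(-1574) = I*√1574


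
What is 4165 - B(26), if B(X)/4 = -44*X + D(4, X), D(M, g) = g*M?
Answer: 8325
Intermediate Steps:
D(M, g) = M*g
B(X) = -160*X (B(X) = 4*(-44*X + 4*X) = 4*(-40*X) = -160*X)
4165 - B(26) = 4165 - (-160)*26 = 4165 - 1*(-4160) = 4165 + 4160 = 8325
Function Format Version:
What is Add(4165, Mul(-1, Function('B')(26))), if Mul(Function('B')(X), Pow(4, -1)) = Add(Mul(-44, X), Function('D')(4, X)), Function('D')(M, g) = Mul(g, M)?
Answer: 8325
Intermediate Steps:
Function('D')(M, g) = Mul(M, g)
Function('B')(X) = Mul(-160, X) (Function('B')(X) = Mul(4, Add(Mul(-44, X), Mul(4, X))) = Mul(4, Mul(-40, X)) = Mul(-160, X))
Add(4165, Mul(-1, Function('B')(26))) = Add(4165, Mul(-1, Mul(-160, 26))) = Add(4165, Mul(-1, -4160)) = Add(4165, 4160) = 8325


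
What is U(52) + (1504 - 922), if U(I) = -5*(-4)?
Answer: 602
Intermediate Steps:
U(I) = 20
U(52) + (1504 - 922) = 20 + (1504 - 922) = 20 + 582 = 602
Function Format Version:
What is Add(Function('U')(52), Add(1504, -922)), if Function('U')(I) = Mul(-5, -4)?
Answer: 602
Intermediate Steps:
Function('U')(I) = 20
Add(Function('U')(52), Add(1504, -922)) = Add(20, Add(1504, -922)) = Add(20, 582) = 602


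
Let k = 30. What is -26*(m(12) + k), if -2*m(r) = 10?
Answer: -650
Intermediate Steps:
m(r) = -5 (m(r) = -½*10 = -5)
-26*(m(12) + k) = -26*(-5 + 30) = -26*25 = -650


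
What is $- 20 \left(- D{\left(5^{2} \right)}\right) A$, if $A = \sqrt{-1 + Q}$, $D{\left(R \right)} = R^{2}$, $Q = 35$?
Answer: $12500 \sqrt{34} \approx 72887.0$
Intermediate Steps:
$A = \sqrt{34}$ ($A = \sqrt{-1 + 35} = \sqrt{34} \approx 5.8309$)
$- 20 \left(- D{\left(5^{2} \right)}\right) A = - 20 \left(- \left(5^{2}\right)^{2}\right) \sqrt{34} = - 20 \left(- 25^{2}\right) \sqrt{34} = - 20 \left(\left(-1\right) 625\right) \sqrt{34} = \left(-20\right) \left(-625\right) \sqrt{34} = 12500 \sqrt{34}$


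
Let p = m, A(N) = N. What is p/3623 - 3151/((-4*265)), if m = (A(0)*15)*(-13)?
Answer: 3151/1060 ≈ 2.9726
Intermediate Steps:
m = 0 (m = (0*15)*(-13) = 0*(-13) = 0)
p = 0
p/3623 - 3151/((-4*265)) = 0/3623 - 3151/((-4*265)) = 0*(1/3623) - 3151/(-1060) = 0 - 3151*(-1/1060) = 0 + 3151/1060 = 3151/1060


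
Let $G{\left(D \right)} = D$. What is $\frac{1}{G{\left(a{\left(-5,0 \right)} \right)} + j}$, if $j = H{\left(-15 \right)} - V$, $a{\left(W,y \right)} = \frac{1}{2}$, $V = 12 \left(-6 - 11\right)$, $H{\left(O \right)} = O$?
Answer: $\frac{2}{379} \approx 0.005277$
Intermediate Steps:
$V = -204$ ($V = 12 \left(-17\right) = -204$)
$a{\left(W,y \right)} = \frac{1}{2}$
$j = 189$ ($j = -15 - -204 = -15 + 204 = 189$)
$\frac{1}{G{\left(a{\left(-5,0 \right)} \right)} + j} = \frac{1}{\frac{1}{2} + 189} = \frac{1}{\frac{379}{2}} = \frac{2}{379}$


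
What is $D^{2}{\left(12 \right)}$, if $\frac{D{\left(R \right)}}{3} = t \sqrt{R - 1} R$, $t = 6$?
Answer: $513216$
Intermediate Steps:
$D{\left(R \right)} = 18 R \sqrt{-1 + R}$ ($D{\left(R \right)} = 3 \cdot 6 \sqrt{R - 1} R = 3 \cdot 6 \sqrt{-1 + R} R = 3 \cdot 6 R \sqrt{-1 + R} = 18 R \sqrt{-1 + R}$)
$D^{2}{\left(12 \right)} = \left(18 \cdot 12 \sqrt{-1 + 12}\right)^{2} = \left(18 \cdot 12 \sqrt{11}\right)^{2} = \left(216 \sqrt{11}\right)^{2} = 513216$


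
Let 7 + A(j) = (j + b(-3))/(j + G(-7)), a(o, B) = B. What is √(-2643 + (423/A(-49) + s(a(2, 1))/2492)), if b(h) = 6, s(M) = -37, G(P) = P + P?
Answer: I*√166612301136197/247954 ≈ 52.057*I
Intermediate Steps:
G(P) = 2*P
A(j) = -7 + (6 + j)/(-14 + j) (A(j) = -7 + (j + 6)/(j + 2*(-7)) = -7 + (6 + j)/(j - 14) = -7 + (6 + j)/(-14 + j))
√(-2643 + (423/A(-49) + s(a(2, 1))/2492)) = √(-2643 + (423/((2*(52 - 3*(-49))/(-14 - 49))) - 37/2492)) = √(-2643 + (423/((2*(52 + 147)/(-63))) - 37*1/2492)) = √(-2643 + (423/((2*(-1/63)*199)) - 37/2492)) = √(-2643 + (423/(-398/63) - 37/2492)) = √(-2643 + (423*(-63/398) - 37/2492)) = √(-2643 + (-26649/398 - 37/2492)) = √(-2643 - 33212017/495908) = √(-1343896861/495908) = I*√166612301136197/247954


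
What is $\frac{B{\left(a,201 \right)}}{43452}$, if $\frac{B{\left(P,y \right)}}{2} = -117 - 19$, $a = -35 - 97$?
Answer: $- \frac{4}{639} \approx -0.0062598$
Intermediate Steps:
$a = -132$
$B{\left(P,y \right)} = -272$ ($B{\left(P,y \right)} = 2 \left(-117 - 19\right) = 2 \left(-136\right) = -272$)
$\frac{B{\left(a,201 \right)}}{43452} = - \frac{272}{43452} = \left(-272\right) \frac{1}{43452} = - \frac{4}{639}$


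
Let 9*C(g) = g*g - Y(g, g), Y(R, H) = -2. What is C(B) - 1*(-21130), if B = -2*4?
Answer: 63412/3 ≈ 21137.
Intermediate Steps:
B = -8
C(g) = 2/9 + g²/9 (C(g) = (g*g - 1*(-2))/9 = (g² + 2)/9 = (2 + g²)/9 = 2/9 + g²/9)
C(B) - 1*(-21130) = (2/9 + (⅑)*(-8)²) - 1*(-21130) = (2/9 + (⅑)*64) + 21130 = (2/9 + 64/9) + 21130 = 22/3 + 21130 = 63412/3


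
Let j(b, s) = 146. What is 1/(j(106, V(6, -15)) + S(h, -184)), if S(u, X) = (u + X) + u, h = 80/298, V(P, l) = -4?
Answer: -149/5582 ≈ -0.026693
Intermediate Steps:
h = 40/149 (h = 80*(1/298) = 40/149 ≈ 0.26846)
S(u, X) = X + 2*u (S(u, X) = (X + u) + u = X + 2*u)
1/(j(106, V(6, -15)) + S(h, -184)) = 1/(146 + (-184 + 2*(40/149))) = 1/(146 + (-184 + 80/149)) = 1/(146 - 27336/149) = 1/(-5582/149) = -149/5582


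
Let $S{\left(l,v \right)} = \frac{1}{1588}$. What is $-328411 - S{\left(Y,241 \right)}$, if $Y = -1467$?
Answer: $- \frac{521516669}{1588} \approx -3.2841 \cdot 10^{5}$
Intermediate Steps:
$S{\left(l,v \right)} = \frac{1}{1588}$
$-328411 - S{\left(Y,241 \right)} = -328411 - \frac{1}{1588} = - \frac{521516669}{1588}$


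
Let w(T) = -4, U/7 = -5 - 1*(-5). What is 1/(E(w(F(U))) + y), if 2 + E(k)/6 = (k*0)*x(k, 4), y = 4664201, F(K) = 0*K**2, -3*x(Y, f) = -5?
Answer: 1/4664189 ≈ 2.1440e-7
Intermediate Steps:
U = 0 (U = 7*(-5 - 1*(-5)) = 7*(-5 + 5) = 7*0 = 0)
x(Y, f) = 5/3 (x(Y, f) = -1/3*(-5) = 5/3)
F(K) = 0
E(k) = -12 (E(k) = -12 + 6*((k*0)*(5/3)) = -12 + 6*(0*(5/3)) = -12 + 6*0 = -12 + 0 = -12)
1/(E(w(F(U))) + y) = 1/(-12 + 4664201) = 1/4664189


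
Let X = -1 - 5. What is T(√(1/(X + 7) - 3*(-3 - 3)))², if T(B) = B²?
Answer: 361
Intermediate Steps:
X = -6
T(√(1/(X + 7) - 3*(-3 - 3)))² = ((√(1/(-6 + 7) - 3*(-3 - 3)))²)² = ((√(1/1 - 3*(-6)))²)² = ((√(1 + 18))²)² = ((√19)²)² = 19² = 361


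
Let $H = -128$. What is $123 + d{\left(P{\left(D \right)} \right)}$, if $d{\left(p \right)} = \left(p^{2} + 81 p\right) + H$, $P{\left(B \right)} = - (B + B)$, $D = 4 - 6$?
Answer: $335$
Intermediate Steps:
$D = -2$ ($D = 4 - 6 = -2$)
$P{\left(B \right)} = - 2 B$
$d{\left(p \right)} = -128 + p^{2} + 81 p$ ($d{\left(p \right)} = \left(p^{2} + 81 p\right) - 128 = -128 + p^{2} + 81 p$)
$123 + d{\left(P{\left(D \right)} \right)} = 123 + \left(-128 + \left(\left(-2\right) \left(-2\right)\right)^{2} + 81 \left(\left(-2\right) \left(-2\right)\right)\right) = 123 + \left(-128 + 4^{2} + 81 \cdot 4\right) = 123 + \left(-128 + 16 + 324\right) = 123 + 212 = 335$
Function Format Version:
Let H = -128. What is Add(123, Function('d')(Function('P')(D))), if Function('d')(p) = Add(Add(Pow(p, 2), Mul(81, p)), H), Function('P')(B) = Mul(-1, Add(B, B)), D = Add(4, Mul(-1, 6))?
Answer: 335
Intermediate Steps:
D = -2 (D = Add(4, -6) = -2)
Function('P')(B) = Mul(-2, B) (Function('P')(B) = Mul(-1, Mul(2, B)) = Mul(-2, B))
Function('d')(p) = Add(-128, Pow(p, 2), Mul(81, p)) (Function('d')(p) = Add(Add(Pow(p, 2), Mul(81, p)), -128) = Add(-128, Pow(p, 2), Mul(81, p)))
Add(123, Function('d')(Function('P')(D))) = Add(123, Add(-128, Pow(Mul(-2, -2), 2), Mul(81, Mul(-2, -2)))) = Add(123, Add(-128, Pow(4, 2), Mul(81, 4))) = Add(123, Add(-128, 16, 324)) = Add(123, 212) = 335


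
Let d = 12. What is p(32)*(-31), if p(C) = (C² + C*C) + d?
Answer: -63860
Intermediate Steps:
p(C) = 12 + 2*C² (p(C) = (C² + C*C) + 12 = (C² + C²) + 12 = 2*C² + 12 = 12 + 2*C²)
p(32)*(-31) = (12 + 2*32²)*(-31) = (12 + 2*1024)*(-31) = (12 + 2048)*(-31) = 2060*(-31) = -63860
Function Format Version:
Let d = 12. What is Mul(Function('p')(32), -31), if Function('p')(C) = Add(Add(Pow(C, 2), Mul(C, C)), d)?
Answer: -63860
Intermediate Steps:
Function('p')(C) = Add(12, Mul(2, Pow(C, 2))) (Function('p')(C) = Add(Add(Pow(C, 2), Mul(C, C)), 12) = Add(Add(Pow(C, 2), Pow(C, 2)), 12) = Add(Mul(2, Pow(C, 2)), 12) = Add(12, Mul(2, Pow(C, 2))))
Mul(Function('p')(32), -31) = Mul(Add(12, Mul(2, Pow(32, 2))), -31) = Mul(Add(12, Mul(2, 1024)), -31) = Mul(Add(12, 2048), -31) = Mul(2060, -31) = -63860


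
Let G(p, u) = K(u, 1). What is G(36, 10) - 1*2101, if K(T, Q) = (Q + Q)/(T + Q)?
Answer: -23109/11 ≈ -2100.8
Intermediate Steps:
K(T, Q) = 2*Q/(Q + T) (K(T, Q) = (2*Q)/(Q + T) = 2*Q/(Q + T))
G(p, u) = 2/(1 + u) (G(p, u) = 2*1/(1 + u) = 2/(1 + u))
G(36, 10) - 1*2101 = 2/(1 + 10) - 1*2101 = 2/11 - 2101 = -23109/11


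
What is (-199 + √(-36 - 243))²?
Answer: 39322 - 1194*I*√31 ≈ 39322.0 - 6647.9*I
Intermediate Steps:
(-199 + √(-36 - 243))² = (-199 + √(-279))² = (-199 + 3*I*√31)²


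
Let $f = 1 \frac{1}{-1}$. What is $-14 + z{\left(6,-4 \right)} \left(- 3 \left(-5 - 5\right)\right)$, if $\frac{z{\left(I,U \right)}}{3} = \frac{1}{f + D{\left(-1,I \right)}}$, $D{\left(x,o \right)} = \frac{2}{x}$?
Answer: $-44$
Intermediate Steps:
$f = -1$ ($f = 1 \left(-1\right) = -1$)
$z{\left(I,U \right)} = -1$ ($z{\left(I,U \right)} = \frac{3}{-1 + \frac{2}{-1}} = \frac{3}{-1 + 2 \left(-1\right)} = \frac{3}{-1 - 2} = \frac{3}{-3} = 3 \left(- \frac{1}{3}\right) = -1$)
$-14 + z{\left(6,-4 \right)} \left(- 3 \left(-5 - 5\right)\right) = -14 - - 3 \left(-5 - 5\right) = -14 - \left(-3\right) \left(-10\right) = -14 - 30 = -44$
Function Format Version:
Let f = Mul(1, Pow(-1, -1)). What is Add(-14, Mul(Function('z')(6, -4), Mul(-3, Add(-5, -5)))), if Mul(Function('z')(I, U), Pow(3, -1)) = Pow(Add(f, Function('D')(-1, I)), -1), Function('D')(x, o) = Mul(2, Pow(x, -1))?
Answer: -44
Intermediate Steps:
f = -1 (f = Mul(1, -1) = -1)
Function('z')(I, U) = -1 (Function('z')(I, U) = Mul(3, Pow(Add(-1, Mul(2, Pow(-1, -1))), -1)) = Mul(3, Pow(Add(-1, Mul(2, -1)), -1)) = Mul(3, Pow(Add(-1, -2), -1)) = Mul(3, Pow(-3, -1)) = Mul(3, Rational(-1, 3)) = -1)
Add(-14, Mul(Function('z')(6, -4), Mul(-3, Add(-5, -5)))) = Add(-14, Mul(-1, Mul(-3, Add(-5, -5)))) = Add(-14, Mul(-1, Mul(-3, -10))) = Add(-14, Mul(-1, 30)) = Add(-14, -30) = -44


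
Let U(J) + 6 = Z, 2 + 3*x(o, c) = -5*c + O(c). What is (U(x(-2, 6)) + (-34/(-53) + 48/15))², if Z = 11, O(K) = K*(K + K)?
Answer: 5489649/70225 ≈ 78.172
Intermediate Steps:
O(K) = 2*K² (O(K) = K*(2*K) = 2*K²)
x(o, c) = -⅔ - 5*c/3 + 2*c²/3 (x(o, c) = -⅔ + (-5*c + 2*c²)/3 = -⅔ + (-5*c/3 + 2*c²/3) = -⅔ - 5*c/3 + 2*c²/3)
U(J) = 5 (U(J) = -6 + 11 = 5)
(U(x(-2, 6)) + (-34/(-53) + 48/15))² = (5 + (-34/(-53) + 48/15))² = (5 + (-34*(-1/53) + 48*(1/15)))² = (5 + (34/53 + 16/5))² = (5 + 1018/265)² = (2343/265)² = 5489649/70225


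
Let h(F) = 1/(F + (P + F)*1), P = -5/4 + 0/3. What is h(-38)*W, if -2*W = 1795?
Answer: 3590/309 ≈ 11.618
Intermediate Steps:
W = -1795/2 (W = -½*1795 = -1795/2 ≈ -897.50)
P = -5/4 (P = -5*¼ + 0*(⅓) = -5/4 + 0 = -5/4 ≈ -1.2500)
h(F) = 1/(-5/4 + 2*F) (h(F) = 1/(F + (-5/4 + F)*1) = 1/(F + (-5/4 + F)) = 1/(-5/4 + 2*F))
h(-38)*W = (4/(-5 + 8*(-38)))*(-1795/2) = (4/(-5 - 304))*(-1795/2) = (4/(-309))*(-1795/2) = (4*(-1/309))*(-1795/2) = -4/309*(-1795/2) = 3590/309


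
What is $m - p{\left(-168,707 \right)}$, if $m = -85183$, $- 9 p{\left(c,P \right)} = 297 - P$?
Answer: $- \frac{767057}{9} \approx -85229.0$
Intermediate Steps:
$p{\left(c,P \right)} = -33 + \frac{P}{9}$ ($p{\left(c,P \right)} = - \frac{297 - P}{9} = -33 + \frac{P}{9}$)
$m - p{\left(-168,707 \right)} = -85183 - \left(-33 + \frac{1}{9} \cdot 707\right) = -85183 - \left(-33 + \frac{707}{9}\right) = -85183 - \frac{410}{9} = - \frac{767057}{9}$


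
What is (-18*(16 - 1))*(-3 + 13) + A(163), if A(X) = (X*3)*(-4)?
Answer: -4656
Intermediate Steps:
A(X) = -12*X (A(X) = (3*X)*(-4) = -12*X)
(-18*(16 - 1))*(-3 + 13) + A(163) = (-18*(16 - 1))*(-3 + 13) - 12*163 = -18*15*10 - 1956 = -270*10 - 1956 = -2700 - 1956 = -4656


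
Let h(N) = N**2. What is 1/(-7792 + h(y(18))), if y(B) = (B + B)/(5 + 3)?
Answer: -4/31087 ≈ -0.00012867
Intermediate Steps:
y(B) = B/4 (y(B) = (2*B)/8 = (2*B)*(1/8) = B/4)
1/(-7792 + h(y(18))) = 1/(-7792 + ((1/4)*18)**2) = 1/(-7792 + (9/2)**2) = 1/(-7792 + 81/4) = 1/(-31087/4) = -4/31087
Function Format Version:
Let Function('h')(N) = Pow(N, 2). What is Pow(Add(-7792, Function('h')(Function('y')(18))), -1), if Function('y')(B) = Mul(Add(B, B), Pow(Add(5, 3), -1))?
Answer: Rational(-4, 31087) ≈ -0.00012867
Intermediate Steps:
Function('y')(B) = Mul(Rational(1, 4), B) (Function('y')(B) = Mul(Mul(2, B), Pow(8, -1)) = Mul(Mul(2, B), Rational(1, 8)) = Mul(Rational(1, 4), B))
Pow(Add(-7792, Function('h')(Function('y')(18))), -1) = Pow(Add(-7792, Pow(Mul(Rational(1, 4), 18), 2)), -1) = Pow(Add(-7792, Pow(Rational(9, 2), 2)), -1) = Pow(Add(-7792, Rational(81, 4)), -1) = Pow(Rational(-31087, 4), -1) = Rational(-4, 31087)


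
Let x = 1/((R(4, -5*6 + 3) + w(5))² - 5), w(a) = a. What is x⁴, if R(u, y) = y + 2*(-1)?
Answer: 1/106302733681 ≈ 9.4071e-12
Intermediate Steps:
R(u, y) = -2 + y (R(u, y) = y - 2 = -2 + y)
x = 1/571 (x = 1/(((-2 + (-5*6 + 3)) + 5)² - 5) = 1/(((-2 + (-30 + 3)) + 5)² - 5) = 1/(((-2 - 27) + 5)² - 5) = 1/((-29 + 5)² - 5) = 1/((-24)² - 5) = 1/(576 - 5) = 1/571 ≈ 0.0017513)
x⁴ = (1/571)⁴ = 1/106302733681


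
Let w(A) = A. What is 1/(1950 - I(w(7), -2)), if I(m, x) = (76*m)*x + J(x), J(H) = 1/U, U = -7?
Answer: 7/21099 ≈ 0.00033177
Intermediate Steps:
J(H) = -⅐ (J(H) = 1/(-7) = -⅐)
I(m, x) = -⅐ + 76*m*x (I(m, x) = (76*m)*x - ⅐ = 76*m*x - ⅐ = -⅐ + 76*m*x)
1/(1950 - I(w(7), -2)) = 1/(1950 - (-⅐ + 76*7*(-2))) = 1/(1950 - (-⅐ - 1064)) = 1/(1950 - 1*(-7449/7)) = 1/(1950 + 7449/7) = 1/(21099/7) = 7/21099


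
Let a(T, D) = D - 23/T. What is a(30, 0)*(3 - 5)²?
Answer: -46/15 ≈ -3.0667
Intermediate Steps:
a(30, 0)*(3 - 5)² = (0 - 23/30)*(3 - 5)² = (0 - 23*1/30)*(-2)² = (0 - 23/30)*4 = -23/30*4 = -46/15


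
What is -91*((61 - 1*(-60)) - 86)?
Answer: -3185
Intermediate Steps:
-91*((61 - 1*(-60)) - 86) = -91*((61 + 60) - 86) = -91*(121 - 86) = -91*35 = -3185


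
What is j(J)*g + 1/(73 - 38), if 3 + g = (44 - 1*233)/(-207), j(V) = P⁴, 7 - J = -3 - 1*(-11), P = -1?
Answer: -1657/805 ≈ -2.0584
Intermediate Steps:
J = -1 (J = 7 - (-3 - 1*(-11)) = 7 - (-3 + 11) = 7 - 1*8 = 7 - 8 = -1)
j(V) = 1 (j(V) = (-1)⁴ = 1)
g = -48/23 (g = -3 + (44 - 1*233)/(-207) = -3 + (44 - 233)*(-1/207) = -3 - 189*(-1/207) = -3 + 21/23 = -48/23 ≈ -2.0870)
j(J)*g + 1/(73 - 38) = 1*(-48/23) + 1/(73 - 38) = -48/23 + 1/35 = -1657/805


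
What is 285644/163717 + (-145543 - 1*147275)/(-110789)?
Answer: 79585497622/18138042713 ≈ 4.3878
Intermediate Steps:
285644/163717 + (-145543 - 1*147275)/(-110789) = 285644*(1/163717) + (-145543 - 147275)*(-1/110789) = 285644/163717 - 292818*(-1/110789) = 285644/163717 + 292818/110789 = 79585497622/18138042713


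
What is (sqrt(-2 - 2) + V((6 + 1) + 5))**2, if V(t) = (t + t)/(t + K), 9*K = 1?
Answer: -868/11881 + 864*I/109 ≈ -0.073058 + 7.9266*I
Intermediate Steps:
K = 1/9 (K = (1/9)*1 = 1/9 ≈ 0.11111)
V(t) = 2*t/(1/9 + t) (V(t) = (t + t)/(t + 1/9) = (2*t)/(1/9 + t) = 2*t/(1/9 + t))
(sqrt(-2 - 2) + V((6 + 1) + 5))**2 = (sqrt(-2 - 2) + 18*((6 + 1) + 5)/(1 + 9*((6 + 1) + 5)))**2 = (sqrt(-4) + 18*(7 + 5)/(1 + 9*(7 + 5)))**2 = (2*I + 18*12/(1 + 9*12))**2 = (2*I + 18*12/(1 + 108))**2 = (2*I + 18*12/109)**2 = (2*I + 18*12*(1/109))**2 = (2*I + 216/109)**2 = (216/109 + 2*I)**2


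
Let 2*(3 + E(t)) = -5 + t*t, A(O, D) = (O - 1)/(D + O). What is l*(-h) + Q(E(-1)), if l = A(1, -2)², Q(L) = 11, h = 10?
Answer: 11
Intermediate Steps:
A(O, D) = (-1 + O)/(D + O)
E(t) = -11/2 + t²/2 (E(t) = -3 + (-5 + t*t)/2 = -3 + (-5 + t²)/2 = -3 + (-5/2 + t²/2) = -11/2 + t²/2)
l = 0 (l = ((-1 + 1)/(-2 + 1))² = (0/(-1))² = (-1*0)² = 0² = 0)
l*(-h) + Q(E(-1)) = 0*(-1*10) + 11 = 0*(-10) + 11 = 0 + 11 = 11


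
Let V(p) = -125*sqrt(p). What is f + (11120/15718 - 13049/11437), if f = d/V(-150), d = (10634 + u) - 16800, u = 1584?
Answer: -38962371/89883383 - 2291*I*sqrt(6)/1875 ≈ -0.43348 - 2.993*I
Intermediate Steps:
d = -4582 (d = (10634 + 1584) - 16800 = 12218 - 16800 = -4582)
f = -2291*I*sqrt(6)/1875 (f = -4582*I*sqrt(6)/3750 = -2291*I*sqrt(6)/1875 ≈ -2.993*I)
f + (11120/15718 - 13049/11437) = -2291*I*sqrt(6)/1875 + (11120/15718 - 13049/11437) = -2291*I*sqrt(6)/1875 + (11120*(1/15718) - 13049*1/11437) = -2291*I*sqrt(6)/1875 + (5560/7859 - 13049/11437) = -2291*I*sqrt(6)/1875 - 38962371/89883383 = -38962371/89883383 - 2291*I*sqrt(6)/1875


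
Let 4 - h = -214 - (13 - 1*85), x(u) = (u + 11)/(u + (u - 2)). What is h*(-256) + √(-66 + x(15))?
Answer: -37376 + I*√12754/14 ≈ -37376.0 + 8.0667*I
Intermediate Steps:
x(u) = (11 + u)/(-2 + 2*u) (x(u) = (11 + u)/(u + (-2 + u)) = (11 + u)/(-2 + 2*u))
h = 146 (h = 4 - (-214 - (13 - 1*85)) = 4 - (-214 - (13 - 85)) = 4 - (-214 - 1*(-72)) = 4 - (-214 + 72) = 4 - 1*(-142) = 4 + 142 = 146)
h*(-256) + √(-66 + x(15)) = 146*(-256) + √(-66 + (11 + 15)/(2*(-1 + 15))) = -37376 + √(-66 + (½)*26/14) = -37376 + √(-66 + (½)*(1/14)*26) = -37376 + √(-66 + 13/14) = -37376 + √(-911/14) = -37376 + I*√12754/14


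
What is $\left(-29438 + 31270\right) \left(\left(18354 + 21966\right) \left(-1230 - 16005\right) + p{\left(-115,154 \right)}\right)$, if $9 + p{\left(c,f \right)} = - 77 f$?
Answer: $-1273106386744$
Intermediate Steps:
$p{\left(c,f \right)} = -9 - 77 f$
$\left(-29438 + 31270\right) \left(\left(18354 + 21966\right) \left(-1230 - 16005\right) + p{\left(-115,154 \right)}\right) = \left(-29438 + 31270\right) \left(\left(18354 + 21966\right) \left(-1230 - 16005\right) - 11867\right) = 1832 \left(40320 \left(-17235\right) - 11867\right) = 1832 \left(-694915200 - 11867\right) = 1832 \left(-694927067\right) = -1273106386744$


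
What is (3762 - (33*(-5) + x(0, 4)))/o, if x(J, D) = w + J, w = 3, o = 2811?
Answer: 1308/937 ≈ 1.3959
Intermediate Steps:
x(J, D) = 3 + J
(3762 - (33*(-5) + x(0, 4)))/o = (3762 - (33*(-5) + (3 + 0)))/2811 = (3762 - (-165 + 3))*(1/2811) = (3762 - 1*(-162))*(1/2811) = (3762 + 162)*(1/2811) = 3924*(1/2811) = 1308/937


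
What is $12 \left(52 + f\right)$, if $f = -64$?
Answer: $-144$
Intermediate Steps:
$12 \left(52 + f\right) = 12 \left(52 - 64\right) = 12 \left(-12\right) = -144$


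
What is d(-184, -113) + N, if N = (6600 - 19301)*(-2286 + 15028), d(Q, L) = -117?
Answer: -161836259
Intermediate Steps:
N = -161836142 (N = -12701*12742 = -161836142)
d(-184, -113) + N = -117 - 161836142 = -161836259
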